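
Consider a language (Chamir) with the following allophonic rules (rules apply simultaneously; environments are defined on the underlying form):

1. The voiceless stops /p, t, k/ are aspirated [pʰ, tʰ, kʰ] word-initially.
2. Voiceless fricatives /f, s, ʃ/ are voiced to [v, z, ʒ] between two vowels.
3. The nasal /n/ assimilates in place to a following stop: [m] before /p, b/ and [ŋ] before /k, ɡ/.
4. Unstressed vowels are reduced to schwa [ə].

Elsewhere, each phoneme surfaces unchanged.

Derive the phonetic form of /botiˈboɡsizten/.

/b/ — not in any rule's target class → [b].
/o/ (between /b/ and /t/): in an unstressed syllable, so rule 4 applies → [ə].
/t/ (between /o/ and /i/) fails the environment for rule 1, so it stays [t].
/i/ meets the environment for rule 4 (in an unstressed syllable) → [ə].
/b/ (between /i/ and /o/): no rule targets it → [b].
/o/ (between /b/ and /ɡ/) fails the environment for rule 4, so it stays [o].
/ɡ/ (between /o/ and /s/): no rule targets it → [ɡ].
/s/ (between /ɡ/ and /i/) is in the target of rule 2 but the environment (between two vowels) is not met → [s].
Rule 4 applies to /i/ (between /s/ and /z/: in an unstressed syllable) → [ə].
/z/ (between /i/ and /t/): no rule targets it → [z].
/t/ (between /z/ and /e/): rule 1 targets it, but not word-initially → unchanged [t].
/e/ (between /t/ and /n/) occurs in an unstressed syllable → [ə] by rule 4.
/n/ (word-final) is in the target of rule 3 but the environment (before a labial or velar stop) is not met → [n].

[bətəˈboɡsəztən]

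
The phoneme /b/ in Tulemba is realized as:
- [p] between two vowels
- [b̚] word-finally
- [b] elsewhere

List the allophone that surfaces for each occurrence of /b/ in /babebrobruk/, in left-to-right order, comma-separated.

[b], [p], [b], [b]

Occurrence 1 (position 1): no conditioning environment matches → elsewhere allophone [b].
Occurrence 2 (position 3): between two vowels → [p].
Occurrence 3 (position 5): no conditioning environment matches → elsewhere allophone [b].
Occurrence 4 (position 8): no conditioning environment matches → elsewhere allophone [b].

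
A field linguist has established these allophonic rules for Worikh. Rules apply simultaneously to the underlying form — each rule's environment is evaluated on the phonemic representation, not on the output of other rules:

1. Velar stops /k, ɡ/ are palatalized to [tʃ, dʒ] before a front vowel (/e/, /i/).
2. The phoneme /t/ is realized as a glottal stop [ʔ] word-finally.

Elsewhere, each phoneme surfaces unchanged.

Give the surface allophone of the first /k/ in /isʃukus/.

[k]

/k/ (between /u/ and /u/) is in the target of rule 1 but the environment (before a front vowel) is not met → [k].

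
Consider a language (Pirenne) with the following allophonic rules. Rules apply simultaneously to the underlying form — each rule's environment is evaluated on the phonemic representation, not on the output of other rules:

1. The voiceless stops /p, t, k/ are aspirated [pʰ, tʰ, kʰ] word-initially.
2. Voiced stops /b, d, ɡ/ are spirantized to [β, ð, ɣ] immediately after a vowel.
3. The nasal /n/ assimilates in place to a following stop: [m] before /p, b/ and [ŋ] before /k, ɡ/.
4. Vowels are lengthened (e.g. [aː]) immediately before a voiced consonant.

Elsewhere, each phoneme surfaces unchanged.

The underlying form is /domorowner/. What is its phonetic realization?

[doːmoːroːwneːr]

/d/ (word-initial): rule 2 targets it, but not immediately after a vowel → unchanged [d].
/o/ (between /d/ and /m/): before a voiced consonant, so rule 4 applies → [oː].
/m/ (between /o/ and /o/): no rule targets it → [m].
/o/ (between /m/ and /r/) occurs before a voiced consonant → [oː] by rule 4.
/r/ (between /o/ and /o/) is unaffected → [r].
/o/ meets the environment for rule 4 (before a voiced consonant) → [oː].
/w/ (between /o/ and /n/) is unaffected → [w].
/n/ — between /w/ and /e/; rule 3 does not apply here → [n].
/e/ — between /n/ and /r/, before a voiced consonant — surfaces as [eː] (rule 4).
/r/ (word-final) is unaffected → [r].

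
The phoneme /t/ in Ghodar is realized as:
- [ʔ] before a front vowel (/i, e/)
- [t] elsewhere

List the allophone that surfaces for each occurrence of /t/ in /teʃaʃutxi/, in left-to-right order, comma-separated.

[ʔ], [t]

Occurrence 1 (position 1): before a front vowel (/i, e/) → [ʔ].
Occurrence 2 (position 7): no conditioning environment matches → elsewhere allophone [t].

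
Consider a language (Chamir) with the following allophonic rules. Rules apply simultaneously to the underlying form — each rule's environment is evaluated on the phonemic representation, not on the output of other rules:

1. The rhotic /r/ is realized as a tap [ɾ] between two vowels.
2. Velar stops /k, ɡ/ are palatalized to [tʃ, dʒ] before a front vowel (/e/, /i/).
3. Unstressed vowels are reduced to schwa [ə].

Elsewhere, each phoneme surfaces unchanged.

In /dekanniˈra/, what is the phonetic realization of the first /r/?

[ɾ]

/r/ — between /i/ and /a/, between two vowels — surfaces as [ɾ] (rule 1).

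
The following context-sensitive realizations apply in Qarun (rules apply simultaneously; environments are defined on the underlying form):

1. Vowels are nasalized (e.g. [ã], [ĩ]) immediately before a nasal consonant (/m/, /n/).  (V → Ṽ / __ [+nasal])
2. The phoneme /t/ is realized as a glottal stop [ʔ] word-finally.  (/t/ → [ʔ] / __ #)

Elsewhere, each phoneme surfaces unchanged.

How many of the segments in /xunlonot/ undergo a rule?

Segments that undergo a rule: /u/ → [ũ] (rule 1); /o/ → [õ] (rule 1); /t/ → [ʔ] (rule 2).
All other segments surface unchanged.

3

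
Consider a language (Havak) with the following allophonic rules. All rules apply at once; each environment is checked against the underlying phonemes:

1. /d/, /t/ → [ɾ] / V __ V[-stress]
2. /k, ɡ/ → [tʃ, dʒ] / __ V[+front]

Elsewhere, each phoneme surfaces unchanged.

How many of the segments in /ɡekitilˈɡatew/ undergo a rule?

4

Segments that undergo a rule: /ɡ/ → [dʒ] (rule 2); /k/ → [tʃ] (rule 2); /t/ → [ɾ] (rule 1); /t/ → [ɾ] (rule 1).
All other segments surface unchanged.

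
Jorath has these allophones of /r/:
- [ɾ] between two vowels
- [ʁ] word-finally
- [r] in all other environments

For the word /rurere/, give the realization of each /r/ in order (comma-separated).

[r], [ɾ], [ɾ]

Occurrence 1 (position 1): no conditioning environment matches → elsewhere allophone [r].
Occurrence 2 (position 3): between two vowels → [ɾ].
Occurrence 3 (position 5): between two vowels → [ɾ].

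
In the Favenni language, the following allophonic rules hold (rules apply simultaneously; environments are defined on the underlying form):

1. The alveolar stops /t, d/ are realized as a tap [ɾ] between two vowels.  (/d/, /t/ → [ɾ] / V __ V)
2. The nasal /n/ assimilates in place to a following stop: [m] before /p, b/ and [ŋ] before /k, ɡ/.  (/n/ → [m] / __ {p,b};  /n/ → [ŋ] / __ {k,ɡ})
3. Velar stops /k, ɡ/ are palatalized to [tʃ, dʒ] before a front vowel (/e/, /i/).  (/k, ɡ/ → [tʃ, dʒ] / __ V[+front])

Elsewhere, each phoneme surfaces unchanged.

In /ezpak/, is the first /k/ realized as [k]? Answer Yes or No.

Yes

/k/ — word-final; rule 3 does not apply here → [k].
The actual realization is [k], which matches [k].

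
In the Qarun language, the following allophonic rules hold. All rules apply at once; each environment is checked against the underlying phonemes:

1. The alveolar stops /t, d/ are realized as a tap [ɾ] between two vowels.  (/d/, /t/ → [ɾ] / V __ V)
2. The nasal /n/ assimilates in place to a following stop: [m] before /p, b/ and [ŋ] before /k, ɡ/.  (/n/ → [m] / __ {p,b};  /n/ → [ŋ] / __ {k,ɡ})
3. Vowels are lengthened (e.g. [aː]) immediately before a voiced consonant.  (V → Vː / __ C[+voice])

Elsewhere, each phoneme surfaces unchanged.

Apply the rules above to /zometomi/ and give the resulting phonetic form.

/z/ — not in any rule's target class → [z].
/o/ (between /z/ and /m/) occurs before a voiced consonant → [oː] by rule 3.
/m/ (between /o/ and /e/) is unaffected → [m].
/e/ (between /m/ and /t/): rule 3 targets it, but not before a voiced consonant → unchanged [e].
Rule 1 applies to /t/ (between /e/ and /o/: between two vowels) → [ɾ].
/o/ meets the environment for rule 3 (before a voiced consonant) → [oː].
/m/ (between /o/ and /i/) is unaffected → [m].
/i/ (word-final) fails the environment for rule 3, so it stays [i].

[zoːmeɾoːmi]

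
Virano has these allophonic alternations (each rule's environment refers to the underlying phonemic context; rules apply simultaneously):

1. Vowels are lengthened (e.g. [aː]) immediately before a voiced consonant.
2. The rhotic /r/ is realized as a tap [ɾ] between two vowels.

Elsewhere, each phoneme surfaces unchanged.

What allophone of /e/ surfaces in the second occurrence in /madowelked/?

[eː]

/e/ (between /k/ and /d/) occurs before a voiced consonant → [eː] by rule 1.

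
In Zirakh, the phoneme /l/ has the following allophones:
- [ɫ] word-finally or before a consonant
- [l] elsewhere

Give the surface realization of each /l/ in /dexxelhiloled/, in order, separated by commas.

[ɫ], [l], [l]

Occurrence 1 (position 6): word-finally or before a consonant → [ɫ].
Occurrence 2 (position 9): no conditioning environment matches → elsewhere allophone [l].
Occurrence 3 (position 11): no conditioning environment matches → elsewhere allophone [l].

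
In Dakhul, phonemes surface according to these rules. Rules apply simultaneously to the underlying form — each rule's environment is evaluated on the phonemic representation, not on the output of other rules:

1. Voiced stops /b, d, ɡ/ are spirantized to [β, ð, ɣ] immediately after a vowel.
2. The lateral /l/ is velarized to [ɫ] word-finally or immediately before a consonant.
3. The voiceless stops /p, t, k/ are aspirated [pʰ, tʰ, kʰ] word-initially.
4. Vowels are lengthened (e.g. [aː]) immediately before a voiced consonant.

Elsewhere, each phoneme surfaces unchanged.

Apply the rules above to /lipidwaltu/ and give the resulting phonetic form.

/l/ (word-initial) is in the target of rule 2 but the environment (word-finally or immediately before a consonant) is not met → [l].
/i/ (between /l/ and /p/) is in the target of rule 4 but the environment (before a voiced consonant) is not met → [i].
/p/ (between /i/ and /i/) is in the target of rule 3 but the environment (word-initially) is not met → [p].
/i/ meets the environment for rule 4 (before a voiced consonant) → [iː].
/d/ (between /i/ and /w/): immediately after a vowel, so rule 1 applies → [ð].
/a/ (between /w/ and /l/) occurs before a voiced consonant → [aː] by rule 4.
/l/ meets the environment for rule 2 (word-finally or immediately before a consonant) → [ɫ].
/t/ (between /l/ and /u/) is in the target of rule 3 but the environment (word-initially) is not met → [t].
/u/ (word-final): rule 4 targets it, but not before a voiced consonant → unchanged [u].

[lipiːðwaːɫtu]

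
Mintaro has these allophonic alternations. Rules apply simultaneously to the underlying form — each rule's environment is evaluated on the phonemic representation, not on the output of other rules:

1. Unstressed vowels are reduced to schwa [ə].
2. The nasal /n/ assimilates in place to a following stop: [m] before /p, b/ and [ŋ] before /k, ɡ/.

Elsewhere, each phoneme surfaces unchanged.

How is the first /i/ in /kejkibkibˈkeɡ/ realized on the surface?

[ə]

Rule 1 applies to /i/ (between /k/ and /b/: in an unstressed syllable) → [ə].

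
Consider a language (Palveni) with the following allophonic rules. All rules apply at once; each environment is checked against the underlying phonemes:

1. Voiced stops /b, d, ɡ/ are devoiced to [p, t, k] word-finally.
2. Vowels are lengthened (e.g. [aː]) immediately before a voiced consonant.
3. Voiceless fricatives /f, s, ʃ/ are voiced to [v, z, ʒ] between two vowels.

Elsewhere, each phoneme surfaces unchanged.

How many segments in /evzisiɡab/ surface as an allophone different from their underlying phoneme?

Segments that undergo a rule: /e/ → [eː] (rule 2); /s/ → [z] (rule 3); /i/ → [iː] (rule 2); /a/ → [aː] (rule 2); /b/ → [p] (rule 1).
All other segments surface unchanged.

5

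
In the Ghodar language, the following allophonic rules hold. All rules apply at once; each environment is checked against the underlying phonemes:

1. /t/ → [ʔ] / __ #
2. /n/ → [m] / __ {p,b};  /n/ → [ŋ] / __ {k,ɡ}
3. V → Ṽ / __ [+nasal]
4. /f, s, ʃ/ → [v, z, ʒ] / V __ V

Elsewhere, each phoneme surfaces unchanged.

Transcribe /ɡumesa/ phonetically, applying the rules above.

[ɡũmeza]

/ɡ/ (word-initial): no rule targets it → [ɡ].
/u/ (between /ɡ/ and /m/) occurs before a nasal consonant → [ũ] by rule 3.
/m/ (between /u/ and /e/) is unaffected → [m].
/e/ (between /m/ and /s/): rule 3 targets it, but not before a nasal consonant → unchanged [e].
Rule 4 applies to /s/ (between /e/ and /a/: between two vowels) → [z].
/a/ (word-final): rule 3 targets it, but not before a nasal consonant → unchanged [a].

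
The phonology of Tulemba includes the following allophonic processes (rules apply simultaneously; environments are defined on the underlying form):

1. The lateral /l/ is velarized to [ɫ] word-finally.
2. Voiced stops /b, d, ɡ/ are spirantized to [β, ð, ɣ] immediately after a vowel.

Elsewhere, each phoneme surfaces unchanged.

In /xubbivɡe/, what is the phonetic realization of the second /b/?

/b/ (between /b/ and /i/) is in the target of rule 2 but the environment (immediately after a vowel) is not met → [b].

[b]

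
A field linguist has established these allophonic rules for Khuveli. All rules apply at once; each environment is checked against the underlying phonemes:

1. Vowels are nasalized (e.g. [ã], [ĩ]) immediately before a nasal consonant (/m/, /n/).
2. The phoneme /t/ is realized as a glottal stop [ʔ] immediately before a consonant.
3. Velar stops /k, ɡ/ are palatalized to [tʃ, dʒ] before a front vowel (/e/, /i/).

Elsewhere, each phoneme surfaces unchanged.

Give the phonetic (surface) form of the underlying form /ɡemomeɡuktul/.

[dʒẽmõmeɡuktul]

/ɡ/ (word-initial) occurs before a front vowel → [dʒ] by rule 3.
/e/ meets the environment for rule 1 (before a nasal consonant) → [ẽ].
/m/ (between /e/ and /o/) is unaffected → [m].
/o/ (between /m/ and /m/): before a nasal consonant, so rule 1 applies → [õ].
/m/ (between /o/ and /e/): no rule targets it → [m].
/e/ (between /m/ and /ɡ/) fails the environment for rule 1, so it stays [e].
/ɡ/ (between /e/ and /u/): rule 3 targets it, but not before a front vowel → unchanged [ɡ].
/u/ (between /ɡ/ and /k/) is in the target of rule 1 but the environment (before a nasal consonant) is not met → [u].
/k/ (between /u/ and /t/): rule 3 targets it, but not before a front vowel → unchanged [k].
/t/ (between /k/ and /u/) fails the environment for rule 2, so it stays [t].
/u/ (between /t/ and /l/) is in the target of rule 1 but the environment (before a nasal consonant) is not met → [u].
/l/ stays [l].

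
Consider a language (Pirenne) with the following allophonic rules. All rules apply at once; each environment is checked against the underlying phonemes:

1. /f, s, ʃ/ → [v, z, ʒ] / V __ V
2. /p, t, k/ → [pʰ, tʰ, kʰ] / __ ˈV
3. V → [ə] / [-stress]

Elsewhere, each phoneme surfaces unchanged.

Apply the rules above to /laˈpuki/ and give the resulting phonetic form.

/a/ (between /l/ and /p/) occurs in an unstressed syllable → [ə] by rule 3.
/p/ (between /a/ and /u/): immediately before a stressed vowel, so rule 2 applies → [pʰ].
/u/ (between /p/ and /k/) fails the environment for rule 3, so it stays [u].
/k/ (between /u/ and /i/): rule 2 targets it, but not immediately before a stressed vowel → unchanged [k].
Rule 3 applies to /i/ (word-final: in an unstressed syllable) → [ə].

[ləˈpʰukə]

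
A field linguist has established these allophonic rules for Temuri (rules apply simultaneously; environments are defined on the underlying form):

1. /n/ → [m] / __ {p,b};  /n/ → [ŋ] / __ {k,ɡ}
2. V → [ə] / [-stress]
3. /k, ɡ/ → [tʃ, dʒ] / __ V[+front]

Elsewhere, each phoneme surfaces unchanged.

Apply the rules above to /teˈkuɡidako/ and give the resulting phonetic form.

[təˈkudʒədəkə]

/t/ (word-initial) is unaffected → [t].
/e/ (between /t/ and /k/): in an unstressed syllable, so rule 2 applies → [ə].
/k/ — between /e/ and /u/; rule 3 does not apply here → [k].
/u/ (between /k/ and /ɡ/) fails the environment for rule 2, so it stays [u].
/ɡ/ meets the environment for rule 3 (before a front vowel) → [dʒ].
/i/ meets the environment for rule 2 (in an unstressed syllable) → [ə].
/d/ stays [d].
/a/ meets the environment for rule 2 (in an unstressed syllable) → [ə].
/k/ (between /a/ and /o/) is in the target of rule 3 but the environment (before a front vowel) is not met → [k].
/o/ (word-final) occurs in an unstressed syllable → [ə] by rule 2.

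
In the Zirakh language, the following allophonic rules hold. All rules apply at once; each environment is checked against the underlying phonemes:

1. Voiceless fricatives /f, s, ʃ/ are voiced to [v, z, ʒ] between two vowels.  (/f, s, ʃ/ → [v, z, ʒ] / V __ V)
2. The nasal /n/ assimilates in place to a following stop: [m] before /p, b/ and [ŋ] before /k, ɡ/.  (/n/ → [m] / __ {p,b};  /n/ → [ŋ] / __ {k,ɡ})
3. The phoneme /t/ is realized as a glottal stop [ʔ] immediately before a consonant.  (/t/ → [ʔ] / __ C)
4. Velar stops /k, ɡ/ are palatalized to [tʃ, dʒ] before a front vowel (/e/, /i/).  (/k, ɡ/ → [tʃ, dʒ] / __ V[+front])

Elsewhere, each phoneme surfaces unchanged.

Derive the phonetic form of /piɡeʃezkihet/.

/p/ (word-initial): no rule targets it → [p].
/i/ (between /p/ and /ɡ/): no rule targets it → [i].
/ɡ/ meets the environment for rule 4 (before a front vowel) → [dʒ].
/e/ (between /ɡ/ and /ʃ/): no rule targets it → [e].
/ʃ/ (between /e/ and /e/): between two vowels, so rule 1 applies → [ʒ].
/e/ — not in any rule's target class → [e].
/z/ — not in any rule's target class → [z].
Rule 4 applies to /k/ (between /z/ and /i/: before a front vowel) → [tʃ].
/i/ — not in any rule's target class → [i].
/h/ — not in any rule's target class → [h].
/e/ — not in any rule's target class → [e].
/t/ — word-final; rule 3 does not apply here → [t].

[pidʒeʒeztʃihet]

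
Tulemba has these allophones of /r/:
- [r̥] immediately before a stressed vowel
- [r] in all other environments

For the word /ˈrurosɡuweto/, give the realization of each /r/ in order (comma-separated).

[r̥], [r]

Occurrence 1 (position 1): immediately before a stressed vowel → [r̥].
Occurrence 2 (position 3): no conditioning environment matches → elsewhere allophone [r].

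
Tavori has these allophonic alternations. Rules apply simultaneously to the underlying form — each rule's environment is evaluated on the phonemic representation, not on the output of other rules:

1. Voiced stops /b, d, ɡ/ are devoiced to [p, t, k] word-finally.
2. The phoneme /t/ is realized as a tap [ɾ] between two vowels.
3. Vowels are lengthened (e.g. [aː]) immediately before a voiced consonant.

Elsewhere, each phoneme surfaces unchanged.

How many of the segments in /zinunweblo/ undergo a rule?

Segments that undergo a rule: /i/ → [iː] (rule 3); /u/ → [uː] (rule 3); /e/ → [eː] (rule 3).
All other segments surface unchanged.

3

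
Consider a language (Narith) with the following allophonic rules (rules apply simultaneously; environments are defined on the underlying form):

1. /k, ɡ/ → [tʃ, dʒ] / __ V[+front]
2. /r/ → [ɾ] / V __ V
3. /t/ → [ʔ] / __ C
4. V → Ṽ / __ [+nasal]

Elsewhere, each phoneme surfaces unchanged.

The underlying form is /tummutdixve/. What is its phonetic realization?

/t/ (word-initial): rule 3 targets it, but not immediately before a consonant → unchanged [t].
/u/ — between /t/ and /m/, before a nasal consonant — surfaces as [ũ] (rule 4).
/m/ — not in any rule's target class → [m].
/m/ (between /m/ and /u/): no rule targets it → [m].
/u/ (between /m/ and /t/): rule 4 targets it, but not before a nasal consonant → unchanged [u].
Rule 3 applies to /t/ (between /u/ and /d/: immediately before a consonant) → [ʔ].
/d/ (between /t/ and /i/): no rule targets it → [d].
/i/ — between /d/ and /x/; rule 4 does not apply here → [i].
/x/ (between /i/ and /v/) is unaffected → [x].
/v/ (between /x/ and /e/): no rule targets it → [v].
/e/ (word-final) fails the environment for rule 4, so it stays [e].

[tũmmuʔdixve]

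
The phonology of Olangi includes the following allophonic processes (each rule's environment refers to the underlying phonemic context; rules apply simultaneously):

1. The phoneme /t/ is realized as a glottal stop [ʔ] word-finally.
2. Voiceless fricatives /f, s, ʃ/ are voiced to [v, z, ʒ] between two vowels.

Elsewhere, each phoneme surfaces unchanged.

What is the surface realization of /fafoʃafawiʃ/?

/f/ (word-initial): rule 2 targets it, but not between two vowels → unchanged [f].
/a/ (between /f/ and /f/): no rule targets it → [a].
/f/ — between /a/ and /o/, between two vowels — surfaces as [v] (rule 2).
/o/ (between /f/ and /ʃ/): no rule targets it → [o].
/ʃ/ (between /o/ and /a/) occurs between two vowels → [ʒ] by rule 2.
/a/ (between /ʃ/ and /f/) is unaffected → [a].
/f/ — between /a/ and /a/, between two vowels — surfaces as [v] (rule 2).
/a/ stays [a].
/w/ (between /a/ and /i/): no rule targets it → [w].
/i/ stays [i].
/ʃ/ (word-final) fails the environment for rule 2, so it stays [ʃ].

[favoʒavawiʃ]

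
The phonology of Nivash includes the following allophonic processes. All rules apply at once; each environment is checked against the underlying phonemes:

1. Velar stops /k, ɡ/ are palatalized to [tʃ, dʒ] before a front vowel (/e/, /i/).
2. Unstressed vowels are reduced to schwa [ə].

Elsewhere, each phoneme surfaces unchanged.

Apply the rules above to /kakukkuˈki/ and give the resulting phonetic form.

[kəkəkkəˈtʃi]

/k/ (word-initial) is in the target of rule 1 but the environment (before a front vowel) is not met → [k].
/a/ (between /k/ and /k/): in an unstressed syllable, so rule 2 applies → [ə].
/k/ (between /a/ and /u/) fails the environment for rule 1, so it stays [k].
/u/ — between /k/ and /k/, in an unstressed syllable — surfaces as [ə] (rule 2).
/k/ (between /u/ and /k/) fails the environment for rule 1, so it stays [k].
/k/ (between /k/ and /u/) fails the environment for rule 1, so it stays [k].
/u/ meets the environment for rule 2 (in an unstressed syllable) → [ə].
Rule 1 applies to /k/ (between /u/ and /i/: before a front vowel) → [tʃ].
/i/ — word-final; rule 2 does not apply here → [i].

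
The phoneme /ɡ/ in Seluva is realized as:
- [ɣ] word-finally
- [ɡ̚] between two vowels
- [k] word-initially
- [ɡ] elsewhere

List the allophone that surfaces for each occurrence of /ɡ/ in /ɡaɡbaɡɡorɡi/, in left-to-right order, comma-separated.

Occurrence 1 (position 1): word-initially → [k].
Occurrence 2 (position 3): no conditioning environment matches → elsewhere allophone [ɡ].
Occurrence 3 (position 6): no conditioning environment matches → elsewhere allophone [ɡ].
Occurrence 4 (position 7): no conditioning environment matches → elsewhere allophone [ɡ].
Occurrence 5 (position 10): no conditioning environment matches → elsewhere allophone [ɡ].

[k], [ɡ], [ɡ], [ɡ], [ɡ]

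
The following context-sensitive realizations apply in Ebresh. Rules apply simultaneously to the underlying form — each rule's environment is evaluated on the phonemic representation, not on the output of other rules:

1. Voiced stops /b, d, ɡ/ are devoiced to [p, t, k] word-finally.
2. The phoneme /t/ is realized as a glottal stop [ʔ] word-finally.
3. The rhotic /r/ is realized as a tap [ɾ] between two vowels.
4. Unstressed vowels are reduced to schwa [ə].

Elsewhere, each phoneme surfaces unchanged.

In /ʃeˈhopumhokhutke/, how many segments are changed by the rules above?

5

Segments that undergo a rule: /e/ → [ə] (rule 4); /u/ → [ə] (rule 4); /o/ → [ə] (rule 4); /u/ → [ə] (rule 4); /e/ → [ə] (rule 4).
All other segments surface unchanged.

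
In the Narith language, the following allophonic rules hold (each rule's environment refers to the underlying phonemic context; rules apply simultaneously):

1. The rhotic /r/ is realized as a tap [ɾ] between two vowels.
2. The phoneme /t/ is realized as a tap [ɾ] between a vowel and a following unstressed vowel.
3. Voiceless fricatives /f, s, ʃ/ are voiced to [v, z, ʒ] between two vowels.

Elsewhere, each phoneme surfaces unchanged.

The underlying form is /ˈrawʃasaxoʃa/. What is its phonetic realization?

[ˈrawʃazaxoʒa]

/r/ (word-initial) is in the target of rule 1 but the environment (between two vowels) is not met → [r].
/a/ stays [a].
/w/ (between /a/ and /ʃ/): no rule targets it → [w].
/ʃ/ (between /w/ and /a/) fails the environment for rule 3, so it stays [ʃ].
/a/ — not in any rule's target class → [a].
/s/ (between /a/ and /a/): between two vowels, so rule 3 applies → [z].
/a/ — not in any rule's target class → [a].
/x/ (between /a/ and /o/) is unaffected → [x].
/o/ stays [o].
/ʃ/ (between /o/ and /a/) occurs between two vowels → [ʒ] by rule 3.
/a/ — not in any rule's target class → [a].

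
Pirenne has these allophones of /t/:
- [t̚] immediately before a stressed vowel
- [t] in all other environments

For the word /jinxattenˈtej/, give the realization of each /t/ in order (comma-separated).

[t], [t], [t̚]

Occurrence 1 (position 6): no conditioning environment matches → elsewhere allophone [t].
Occurrence 2 (position 7): no conditioning environment matches → elsewhere allophone [t].
Occurrence 3 (position 10): immediately before a stressed vowel → [t̚].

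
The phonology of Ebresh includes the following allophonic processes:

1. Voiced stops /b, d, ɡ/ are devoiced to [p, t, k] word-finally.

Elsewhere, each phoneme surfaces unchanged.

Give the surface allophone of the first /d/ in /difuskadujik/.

[d]

/d/ — word-initial; rule 1 does not apply here → [d].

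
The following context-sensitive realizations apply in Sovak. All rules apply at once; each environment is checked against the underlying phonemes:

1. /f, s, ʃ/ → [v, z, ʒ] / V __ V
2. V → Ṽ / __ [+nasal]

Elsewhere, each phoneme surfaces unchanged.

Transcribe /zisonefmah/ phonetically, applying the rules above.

/z/ (word-initial) is unaffected → [z].
/i/ (between /z/ and /s/): rule 2 targets it, but not before a nasal consonant → unchanged [i].
Rule 1 applies to /s/ (between /i/ and /o/: between two vowels) → [z].
/o/ (between /s/ and /n/): before a nasal consonant, so rule 2 applies → [õ].
/n/ stays [n].
/e/ — between /n/ and /f/; rule 2 does not apply here → [e].
/f/ (between /e/ and /m/): rule 1 targets it, but not between two vowels → unchanged [f].
/m/ (between /f/ and /a/) is unaffected → [m].
/a/ (between /m/ and /h/) fails the environment for rule 2, so it stays [a].
/h/ stays [h].

[zizõnefmah]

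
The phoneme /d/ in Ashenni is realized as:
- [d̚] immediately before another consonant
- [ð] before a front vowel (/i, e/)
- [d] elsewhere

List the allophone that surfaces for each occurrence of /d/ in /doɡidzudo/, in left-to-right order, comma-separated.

Occurrence 1 (position 1): no conditioning environment matches → elsewhere allophone [d].
Occurrence 2 (position 5): immediately before another consonant → [d̚].
Occurrence 3 (position 8): no conditioning environment matches → elsewhere allophone [d].

[d], [d̚], [d]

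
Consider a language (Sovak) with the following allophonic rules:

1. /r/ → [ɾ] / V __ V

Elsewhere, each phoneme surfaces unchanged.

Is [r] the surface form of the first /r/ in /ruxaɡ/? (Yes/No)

/r/ (word-initial) fails the environment for rule 1, so it stays [r].
The actual realization is [r], which matches [r].

Yes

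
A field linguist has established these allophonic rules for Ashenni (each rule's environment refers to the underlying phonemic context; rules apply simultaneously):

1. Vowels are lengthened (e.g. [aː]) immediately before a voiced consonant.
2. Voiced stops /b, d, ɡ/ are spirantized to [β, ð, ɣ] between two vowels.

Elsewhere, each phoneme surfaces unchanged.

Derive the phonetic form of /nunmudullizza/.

[nuːnmuːðuːlliːzza]

/n/ (word-initial) is unaffected → [n].
/u/ meets the environment for rule 1 (before a voiced consonant) → [uː].
/n/ — not in any rule's target class → [n].
/m/ (between /n/ and /u/) is unaffected → [m].
/u/ (between /m/ and /d/) occurs before a voiced consonant → [uː] by rule 1.
/d/ (between /u/ and /u/): between two vowels, so rule 2 applies → [ð].
/u/ meets the environment for rule 1 (before a voiced consonant) → [uː].
/l/ stays [l].
/l/ stays [l].
Rule 1 applies to /i/ (between /l/ and /z/: before a voiced consonant) → [iː].
/z/ (between /i/ and /z/): no rule targets it → [z].
/z/ stays [z].
/a/ — word-final; rule 1 does not apply here → [a].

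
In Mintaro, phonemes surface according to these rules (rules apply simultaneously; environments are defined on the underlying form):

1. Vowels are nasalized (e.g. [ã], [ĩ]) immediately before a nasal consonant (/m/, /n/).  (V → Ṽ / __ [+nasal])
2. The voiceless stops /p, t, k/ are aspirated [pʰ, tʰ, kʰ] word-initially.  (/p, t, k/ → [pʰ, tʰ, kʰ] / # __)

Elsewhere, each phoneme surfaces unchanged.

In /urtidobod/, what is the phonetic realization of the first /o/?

/o/ (between /d/ and /b/) is in the target of rule 1 but the environment (before a nasal consonant) is not met → [o].

[o]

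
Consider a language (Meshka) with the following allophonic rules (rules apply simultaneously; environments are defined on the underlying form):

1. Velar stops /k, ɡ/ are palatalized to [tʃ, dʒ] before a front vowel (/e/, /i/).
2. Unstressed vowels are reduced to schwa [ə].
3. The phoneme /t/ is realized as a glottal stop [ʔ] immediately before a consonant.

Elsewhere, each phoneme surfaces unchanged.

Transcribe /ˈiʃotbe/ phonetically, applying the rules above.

/i/ (word-initial): rule 2 targets it, but not in an unstressed syllable → unchanged [i].
/ʃ/ stays [ʃ].
Rule 2 applies to /o/ (between /ʃ/ and /t/: in an unstressed syllable) → [ə].
/t/ meets the environment for rule 3 (immediately before a consonant) → [ʔ].
/b/ (between /t/ and /e/): no rule targets it → [b].
/e/ (word-final): in an unstressed syllable, so rule 2 applies → [ə].

[ˈiʃəʔbə]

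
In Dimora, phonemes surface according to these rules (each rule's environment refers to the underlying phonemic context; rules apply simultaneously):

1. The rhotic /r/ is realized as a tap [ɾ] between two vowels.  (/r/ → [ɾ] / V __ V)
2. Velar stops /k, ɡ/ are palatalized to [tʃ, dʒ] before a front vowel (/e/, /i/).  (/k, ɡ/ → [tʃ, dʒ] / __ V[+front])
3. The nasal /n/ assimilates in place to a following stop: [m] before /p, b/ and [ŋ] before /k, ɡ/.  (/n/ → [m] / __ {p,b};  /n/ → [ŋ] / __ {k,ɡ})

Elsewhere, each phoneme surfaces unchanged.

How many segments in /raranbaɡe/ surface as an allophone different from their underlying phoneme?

Segments that undergo a rule: /r/ → [ɾ] (rule 1); /n/ → [m] (rule 3); /ɡ/ → [dʒ] (rule 2).
All other segments surface unchanged.

3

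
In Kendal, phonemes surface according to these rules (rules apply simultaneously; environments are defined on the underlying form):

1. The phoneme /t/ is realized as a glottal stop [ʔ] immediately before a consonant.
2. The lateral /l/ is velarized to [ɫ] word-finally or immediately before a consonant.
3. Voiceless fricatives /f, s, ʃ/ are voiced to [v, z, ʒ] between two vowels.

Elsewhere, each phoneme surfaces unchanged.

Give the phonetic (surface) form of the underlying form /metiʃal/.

/t/ (between /e/ and /i/) is in the target of rule 1 but the environment (immediately before a consonant) is not met → [t].
/ʃ/ (between /i/ and /a/) occurs between two vowels → [ʒ] by rule 3.
/l/ (word-final): word-finally or immediately before a consonant, so rule 2 applies → [ɫ].

[metiʒaɫ]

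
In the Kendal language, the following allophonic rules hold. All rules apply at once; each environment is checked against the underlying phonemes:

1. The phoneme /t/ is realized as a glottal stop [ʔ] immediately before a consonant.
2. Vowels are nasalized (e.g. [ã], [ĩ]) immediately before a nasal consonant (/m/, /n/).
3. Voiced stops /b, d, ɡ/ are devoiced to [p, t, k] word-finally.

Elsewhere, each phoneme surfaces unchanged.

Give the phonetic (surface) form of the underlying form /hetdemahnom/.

/e/ — between /h/ and /t/; rule 2 does not apply here → [e].
/t/ (between /e/ and /d/): immediately before a consonant, so rule 1 applies → [ʔ].
/d/ (between /t/ and /e/) fails the environment for rule 3, so it stays [d].
/e/ — between /d/ and /m/, before a nasal consonant — surfaces as [ẽ] (rule 2).
/a/ — between /m/ and /h/; rule 2 does not apply here → [a].
/o/ meets the environment for rule 2 (before a nasal consonant) → [õ].

[heʔdẽmahnõm]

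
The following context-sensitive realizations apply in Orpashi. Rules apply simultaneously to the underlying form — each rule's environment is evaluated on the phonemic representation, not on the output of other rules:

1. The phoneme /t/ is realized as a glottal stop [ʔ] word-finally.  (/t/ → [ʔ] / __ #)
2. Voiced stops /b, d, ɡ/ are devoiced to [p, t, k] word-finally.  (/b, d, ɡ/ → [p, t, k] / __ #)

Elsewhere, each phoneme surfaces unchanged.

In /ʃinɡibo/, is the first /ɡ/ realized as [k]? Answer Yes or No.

/ɡ/ (between /n/ and /i/) is in the target of rule 2 but the environment (word-finally) is not met → [ɡ].
The actual realization is [ɡ], not [k].

No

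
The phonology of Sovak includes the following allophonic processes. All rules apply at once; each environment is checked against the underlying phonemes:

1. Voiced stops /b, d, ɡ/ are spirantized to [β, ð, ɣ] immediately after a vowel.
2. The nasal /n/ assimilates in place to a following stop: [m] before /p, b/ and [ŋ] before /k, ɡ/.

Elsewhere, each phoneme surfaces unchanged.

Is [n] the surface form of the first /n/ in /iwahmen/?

/n/ (word-final) fails the environment for rule 2, so it stays [n].
The actual realization is [n], which matches [n].

Yes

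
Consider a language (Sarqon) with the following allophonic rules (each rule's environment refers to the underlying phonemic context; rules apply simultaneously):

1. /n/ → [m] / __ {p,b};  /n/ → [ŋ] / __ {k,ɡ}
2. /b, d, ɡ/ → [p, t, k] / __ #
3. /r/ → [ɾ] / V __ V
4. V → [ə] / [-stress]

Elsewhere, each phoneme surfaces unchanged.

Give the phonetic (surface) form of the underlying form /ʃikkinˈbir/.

[ʃəkkəmˈbir]

/ʃ/ — not in any rule's target class → [ʃ].
/i/ meets the environment for rule 4 (in an unstressed syllable) → [ə].
/k/ — not in any rule's target class → [k].
/k/ (between /k/ and /i/) is unaffected → [k].
/i/ — between /k/ and /n/, in an unstressed syllable — surfaces as [ə] (rule 4).
Rule 1 applies to /n/ (between /i/ and /b/: before a labial or velar stop) → [m].
/b/ (between /n/ and /i/) is in the target of rule 2 but the environment (word-finally) is not met → [b].
/i/ — between /b/ and /r/; rule 4 does not apply here → [i].
/r/ (word-final) fails the environment for rule 3, so it stays [r].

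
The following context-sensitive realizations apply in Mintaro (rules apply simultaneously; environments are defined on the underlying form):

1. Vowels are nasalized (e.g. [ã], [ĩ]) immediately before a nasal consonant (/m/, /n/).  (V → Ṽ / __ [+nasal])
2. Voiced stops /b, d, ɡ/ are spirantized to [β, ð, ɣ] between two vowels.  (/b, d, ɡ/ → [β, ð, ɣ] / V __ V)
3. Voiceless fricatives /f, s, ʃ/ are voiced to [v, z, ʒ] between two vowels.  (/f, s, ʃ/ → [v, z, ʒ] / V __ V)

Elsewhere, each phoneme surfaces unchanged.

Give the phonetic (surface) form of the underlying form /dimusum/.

/d/ — word-initial; rule 2 does not apply here → [d].
/i/ (between /d/ and /m/): before a nasal consonant, so rule 1 applies → [ĩ].
/m/ (between /i/ and /u/) is unaffected → [m].
/u/ — between /m/ and /s/; rule 1 does not apply here → [u].
/s/ — between /u/ and /u/, between two vowels — surfaces as [z] (rule 3).
/u/ — between /s/ and /m/, before a nasal consonant — surfaces as [ũ] (rule 1).
/m/ (word-final) is unaffected → [m].

[dĩmuzũm]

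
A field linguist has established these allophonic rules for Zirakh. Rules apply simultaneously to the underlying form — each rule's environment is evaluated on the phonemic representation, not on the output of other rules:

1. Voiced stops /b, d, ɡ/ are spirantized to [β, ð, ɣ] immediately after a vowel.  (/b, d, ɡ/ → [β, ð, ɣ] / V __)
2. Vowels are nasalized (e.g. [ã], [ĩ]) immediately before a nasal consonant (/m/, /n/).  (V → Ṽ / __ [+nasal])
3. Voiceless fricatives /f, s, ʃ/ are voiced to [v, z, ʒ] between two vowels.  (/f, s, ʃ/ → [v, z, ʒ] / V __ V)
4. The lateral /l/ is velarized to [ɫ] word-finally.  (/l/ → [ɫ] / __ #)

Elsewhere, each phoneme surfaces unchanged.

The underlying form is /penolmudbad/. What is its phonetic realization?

[pẽnolmuðbað]

/p/ — not in any rule's target class → [p].
/e/ — between /p/ and /n/, before a nasal consonant — surfaces as [ẽ] (rule 2).
/n/ (between /e/ and /o/) is unaffected → [n].
/o/ (between /n/ and /l/) is in the target of rule 2 but the environment (before a nasal consonant) is not met → [o].
/l/ (between /o/ and /m/) is in the target of rule 4 but the environment (word-finally) is not met → [l].
/m/ stays [m].
/u/ — between /m/ and /d/; rule 2 does not apply here → [u].
Rule 1 applies to /d/ (between /u/ and /b/: immediately after a vowel) → [ð].
/b/ (between /d/ and /a/): rule 1 targets it, but not immediately after a vowel → unchanged [b].
/a/ (between /b/ and /d/): rule 2 targets it, but not before a nasal consonant → unchanged [a].
/d/ — word-final, immediately after a vowel — surfaces as [ð] (rule 1).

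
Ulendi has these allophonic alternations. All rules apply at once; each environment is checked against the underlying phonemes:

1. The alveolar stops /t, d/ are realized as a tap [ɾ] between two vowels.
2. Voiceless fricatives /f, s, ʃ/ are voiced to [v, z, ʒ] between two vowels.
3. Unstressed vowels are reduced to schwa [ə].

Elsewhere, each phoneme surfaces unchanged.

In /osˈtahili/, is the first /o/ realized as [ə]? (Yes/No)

Yes

/o/ (word-initial): in an unstressed syllable, so rule 3 applies → [ə].
The actual realization is [ə], which matches [ə].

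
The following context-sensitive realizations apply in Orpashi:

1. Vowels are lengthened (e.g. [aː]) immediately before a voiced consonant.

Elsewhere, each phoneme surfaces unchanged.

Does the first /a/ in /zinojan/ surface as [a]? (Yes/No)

No

/a/ (between /j/ and /n/): before a voiced consonant, so rule 1 applies → [aː].
The actual realization is [aː], not [a].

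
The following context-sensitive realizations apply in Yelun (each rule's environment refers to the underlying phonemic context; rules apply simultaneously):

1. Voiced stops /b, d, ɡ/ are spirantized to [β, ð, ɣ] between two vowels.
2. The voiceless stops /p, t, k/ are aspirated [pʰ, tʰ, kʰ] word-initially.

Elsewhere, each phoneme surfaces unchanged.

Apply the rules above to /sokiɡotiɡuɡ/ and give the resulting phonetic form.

/s/ — not in any rule's target class → [s].
/o/ — not in any rule's target class → [o].
/k/ (between /o/ and /i/) is in the target of rule 2 but the environment (word-initially) is not met → [k].
/i/ — not in any rule's target class → [i].
/ɡ/ (between /i/ and /o/) occurs between two vowels → [ɣ] by rule 1.
/o/ — not in any rule's target class → [o].
/t/ — between /o/ and /i/; rule 2 does not apply here → [t].
/i/ stays [i].
/ɡ/ (between /i/ and /u/): between two vowels, so rule 1 applies → [ɣ].
/u/ (between /ɡ/ and /ɡ/) is unaffected → [u].
/ɡ/ — word-final; rule 1 does not apply here → [ɡ].

[sokiɣotiɣuɡ]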